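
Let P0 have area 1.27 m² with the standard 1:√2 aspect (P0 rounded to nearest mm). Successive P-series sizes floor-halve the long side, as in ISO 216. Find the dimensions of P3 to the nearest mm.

335 × 474 mm

Let P0's short side be w mm. w · w√2 = 1.27 m² = 1,270,000 mm², so w ≈ 947.6 mm and w√2 ≈ 1340.2 mm → P0 = 948 × 1340 mm.
P1: ⌊1340/2⌋ × 948 = 670 × 948 mm
P2: ⌊948/2⌋ × 670 = 474 × 670 mm
P3: ⌊670/2⌋ × 474 = 335 × 474 mm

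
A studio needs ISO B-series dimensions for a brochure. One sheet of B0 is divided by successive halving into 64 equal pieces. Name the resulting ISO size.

B6

64 = 2^6, so 6 halving steps.
B0 → B1 → … → B6 after 6 steps.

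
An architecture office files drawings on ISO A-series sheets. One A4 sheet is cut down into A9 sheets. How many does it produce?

Each ISO step halves the sheet: 1 × A4 → 2 × A5 → 4 × A6 → 8 × A7 → …
From A4 to A9 is 5 halving steps: 2^5 = 32.

32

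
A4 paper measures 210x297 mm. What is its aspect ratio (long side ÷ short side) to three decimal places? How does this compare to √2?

297 / 210 = 1.414
Matches √2 ≈ 1.414 — the ISO 216 defining ratio.

1.414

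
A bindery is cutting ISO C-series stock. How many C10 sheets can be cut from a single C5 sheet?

32

Each ISO step halves the sheet: 1 × C5 → 2 × C6 → 4 × C7 → 8 × C8 → …
From C5 to C10 is 5 halving steps: 2^5 = 32.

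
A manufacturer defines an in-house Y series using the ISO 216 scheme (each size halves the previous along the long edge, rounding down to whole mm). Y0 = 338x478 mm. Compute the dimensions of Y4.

84 × 119 mm

Y1: ⌊478/2⌋ × 338 = 239 × 338 mm
Y2: ⌊338/2⌋ × 239 = 169 × 239 mm
Y3: ⌊239/2⌋ × 169 = 119 × 169 mm
Y4: ⌊169/2⌋ × 119 = 84 × 119 mm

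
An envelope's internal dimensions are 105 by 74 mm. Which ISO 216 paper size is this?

A7 (74 × 105 mm)

Aspect ratio 105/74 ≈ 1.419 — close to the ISO √2 ≈ 1.414.
In the A-series (A0 area = 1 m²): A7 = 74 × 105 mm.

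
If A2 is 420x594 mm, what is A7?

74 × 105 mm

A3: ⌊594/2⌋ × 420 = 297 × 420 mm
A4: ⌊420/2⌋ × 297 = 210 × 297 mm
A5: ⌊297/2⌋ × 210 = 148 × 210 mm
A6: ⌊210/2⌋ × 148 = 105 × 148 mm
A7: ⌊148/2⌋ × 105 = 74 × 105 mm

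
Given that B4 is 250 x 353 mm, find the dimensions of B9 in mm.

44 × 62 mm

B5: ⌊353/2⌋ × 250 = 176 × 250 mm
B6: ⌊250/2⌋ × 176 = 125 × 176 mm
B7: ⌊176/2⌋ × 125 = 88 × 125 mm
B8: ⌊125/2⌋ × 88 = 62 × 88 mm
B9: ⌊88/2⌋ × 62 = 44 × 62 mm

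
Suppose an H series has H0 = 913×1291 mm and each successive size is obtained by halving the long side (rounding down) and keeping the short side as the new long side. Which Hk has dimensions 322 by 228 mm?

H4

H0: 913 × 1291 mm
H1: 645 × 913 mm
H2: 456 × 645 mm
H3: 322 × 456 mm
H4: 228 × 322 mm
H5: 161 × 228 mm
→ matches H4.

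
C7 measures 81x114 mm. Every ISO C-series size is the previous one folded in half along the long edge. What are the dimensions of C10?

28 × 40 mm

C8: ⌊114/2⌋ × 81 = 57 × 81 mm
C9: ⌊81/2⌋ × 57 = 40 × 57 mm
C10: ⌊57/2⌋ × 40 = 28 × 40 mm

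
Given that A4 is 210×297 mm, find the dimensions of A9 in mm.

37 × 52 mm

A5: ⌊297/2⌋ × 210 = 148 × 210 mm
A6: ⌊210/2⌋ × 148 = 105 × 148 mm
A7: ⌊148/2⌋ × 105 = 74 × 105 mm
A8: ⌊105/2⌋ × 74 = 52 × 74 mm
A9: ⌊74/2⌋ × 52 = 37 × 52 mm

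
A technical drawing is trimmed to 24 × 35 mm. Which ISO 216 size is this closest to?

A10 (26 × 37 mm)

Aspect ratio 35/24 ≈ 1.458 (ISO target is √2 ≈ 1.414).
In the A-series (A0 area = 1 m²): A10 = 26 × 37 mm.
Off by 4 mm total — nearest standard size.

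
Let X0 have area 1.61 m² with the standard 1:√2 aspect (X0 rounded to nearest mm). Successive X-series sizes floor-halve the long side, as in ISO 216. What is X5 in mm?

Let X0's short side be w mm. w · w√2 = 1.61 m² = 1,610,000 mm², so w ≈ 1067.0 mm and w√2 ≈ 1508.9 mm → X0 = 1067 × 1509 mm.
X1: ⌊1509/2⌋ × 1067 = 754 × 1067 mm
X2: ⌊1067/2⌋ × 754 = 533 × 754 mm
X3: ⌊754/2⌋ × 533 = 377 × 533 mm
X4: ⌊533/2⌋ × 377 = 266 × 377 mm
X5: ⌊377/2⌋ × 266 = 188 × 266 mm

188 × 266 mm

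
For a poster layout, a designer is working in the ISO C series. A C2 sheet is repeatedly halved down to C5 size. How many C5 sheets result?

8

C2 = 458 × 648 mm; C5 = 162 × 229 mm.
Each halving step doubles the count; 3 steps from C2 to C5.
2^3 = 8.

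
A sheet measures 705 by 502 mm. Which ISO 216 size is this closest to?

Aspect ratio 705/502 ≈ 1.404 — close to the ISO √2 ≈ 1.414.
In the B-series (B0 = 1000 × 1414 mm): B2 = 500 × 707 mm.
Off by 4 mm total — nearest standard size.

B2 (500 × 707 mm)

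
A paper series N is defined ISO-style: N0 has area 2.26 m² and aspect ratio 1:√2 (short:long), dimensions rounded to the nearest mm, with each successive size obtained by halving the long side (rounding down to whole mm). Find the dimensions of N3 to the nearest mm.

447 × 632 mm

Let N0's short side be w mm. w · w√2 = 2.26 m² = 2,260,000 mm², so w ≈ 1264.1 mm and w√2 ≈ 1787.8 mm → N0 = 1264 × 1788 mm.
N1: ⌊1788/2⌋ × 1264 = 894 × 1264 mm
N2: ⌊1264/2⌋ × 894 = 632 × 894 mm
N3: ⌊894/2⌋ × 632 = 447 × 632 mm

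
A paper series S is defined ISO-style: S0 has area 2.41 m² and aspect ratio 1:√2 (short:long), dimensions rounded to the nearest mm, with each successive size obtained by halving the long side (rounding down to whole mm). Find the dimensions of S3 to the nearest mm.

461 × 652 mm

Let S0's short side be w mm. w · w√2 = 2.41 m² = 2,410,000 mm², so w ≈ 1305.4 mm and w√2 ≈ 1846.1 mm → S0 = 1305 × 1846 mm.
S1: ⌊1846/2⌋ × 1305 = 923 × 1305 mm
S2: ⌊1305/2⌋ × 923 = 652 × 923 mm
S3: ⌊923/2⌋ × 652 = 461 × 652 mm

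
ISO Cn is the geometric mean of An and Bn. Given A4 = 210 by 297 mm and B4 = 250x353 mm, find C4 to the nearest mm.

Short side: √(210 · 250) = √52500 ≈ 229.1 → 229 mm
Long side: √(297 · 353) = √104841 ≈ 323.8 → 324 mm

229 × 324 mm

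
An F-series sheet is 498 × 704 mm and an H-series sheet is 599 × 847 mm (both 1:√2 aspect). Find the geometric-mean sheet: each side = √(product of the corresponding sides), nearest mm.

546 × 772 mm

Short side: √(498 · 599) = √298302 ≈ 546.2 → 546 mm
Long side: √(704 · 847) = √596288 ≈ 772.2 → 772 mm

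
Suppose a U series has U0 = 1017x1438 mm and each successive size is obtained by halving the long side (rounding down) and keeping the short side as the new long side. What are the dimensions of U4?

U1: ⌊1438/2⌋ × 1017 = 719 × 1017 mm
U2: ⌊1017/2⌋ × 719 = 508 × 719 mm
U3: ⌊719/2⌋ × 508 = 359 × 508 mm
U4: ⌊508/2⌋ × 359 = 254 × 359 mm

254 × 359 mm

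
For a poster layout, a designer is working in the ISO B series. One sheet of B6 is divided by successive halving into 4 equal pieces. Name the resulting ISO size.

4 = 2^2, so 2 halving steps.
B6 → B7 → … → B8 after 2 steps.

B8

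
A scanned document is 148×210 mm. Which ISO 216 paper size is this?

Aspect ratio 210/148 ≈ 1.419 — close to the ISO √2 ≈ 1.414.
In the A-series (A0 area = 1 m²): A5 = 148 × 210 mm.

A5 (148 × 210 mm)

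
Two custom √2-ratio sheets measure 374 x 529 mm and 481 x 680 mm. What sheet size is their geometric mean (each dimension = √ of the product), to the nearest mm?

424 × 600 mm

Short side: √(374 · 481) = √179894 ≈ 424.1 → 424 mm
Long side: √(529 · 680) = √359720 ≈ 599.8 → 600 mm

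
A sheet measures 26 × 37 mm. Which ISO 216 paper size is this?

Aspect ratio 37/26 ≈ 1.423 — close to the ISO √2 ≈ 1.414.
In the A-series (A0 area = 1 m²): A10 = 26 × 37 mm.

A10 (26 × 37 mm)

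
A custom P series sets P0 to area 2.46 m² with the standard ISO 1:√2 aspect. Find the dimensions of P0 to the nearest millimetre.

Let the short side be w mm. Then w · w√2 = 2.46 m² = 2,460,000 mm².
w² = 2,460,000/√2, so w ≈ 1318.9 mm; long side = w√2 ≈ 1865.2 mm.

1319 × 1865 mm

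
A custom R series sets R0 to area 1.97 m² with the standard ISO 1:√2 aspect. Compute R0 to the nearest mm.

1180 × 1669 mm

Let the short side be w mm. Then w · w√2 = 1.97 m² = 1,970,000 mm².
w² = 1,970,000/√2, so w ≈ 1180.3 mm; long side = w√2 ≈ 1669.1 mm.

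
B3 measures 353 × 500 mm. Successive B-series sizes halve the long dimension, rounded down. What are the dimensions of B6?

125 × 176 mm

B4: ⌊500/2⌋ × 353 = 250 × 353 mm
B5: ⌊353/2⌋ × 250 = 176 × 250 mm
B6: ⌊250/2⌋ × 176 = 125 × 176 mm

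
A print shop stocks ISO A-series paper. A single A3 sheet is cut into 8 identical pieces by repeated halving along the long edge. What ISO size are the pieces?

A6

8 = 2^3, so 3 halving steps.
A3 → A4 → … → A6 after 3 steps.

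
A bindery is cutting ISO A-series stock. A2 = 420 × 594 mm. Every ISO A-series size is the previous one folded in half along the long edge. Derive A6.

105 × 148 mm

A3: ⌊594/2⌋ × 420 = 297 × 420 mm
A4: ⌊420/2⌋ × 297 = 210 × 297 mm
A5: ⌊297/2⌋ × 210 = 148 × 210 mm
A6: ⌊210/2⌋ × 148 = 105 × 148 mm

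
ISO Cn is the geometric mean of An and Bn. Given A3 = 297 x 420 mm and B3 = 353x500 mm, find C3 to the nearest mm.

Short side: √(297 · 353) = √104841 ≈ 323.8 → 324 mm
Long side: √(420 · 500) = √210000 ≈ 458.3 → 458 mm

324 × 458 mm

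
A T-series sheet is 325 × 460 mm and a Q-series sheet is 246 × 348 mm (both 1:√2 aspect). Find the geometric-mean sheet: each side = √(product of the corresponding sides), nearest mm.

283 × 400 mm

Short side: √(325 · 246) = √79950 ≈ 282.8 → 283 mm
Long side: √(460 · 348) = √160080 ≈ 400.1 → 400 mm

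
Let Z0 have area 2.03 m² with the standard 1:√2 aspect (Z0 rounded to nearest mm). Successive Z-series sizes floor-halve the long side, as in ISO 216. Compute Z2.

599 × 847 mm

Let Z0's short side be w mm. w · w√2 = 2.03 m² = 2,030,000 mm², so w ≈ 1198.1 mm and w√2 ≈ 1694.4 mm → Z0 = 1198 × 1694 mm.
Z1: ⌊1694/2⌋ × 1198 = 847 × 1198 mm
Z2: ⌊1198/2⌋ × 847 = 599 × 847 mm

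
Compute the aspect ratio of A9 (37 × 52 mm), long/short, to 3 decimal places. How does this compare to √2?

52 / 37 = 1.405
ISO 216 targets √2 ≈ 1.414; the -0.009 deviation is from mm rounding.

1.405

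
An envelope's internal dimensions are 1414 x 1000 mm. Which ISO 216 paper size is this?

Aspect ratio 1414/1000 ≈ 1.414 — close to the ISO √2 ≈ 1.414.
In the B-series (B0 = 1000 × 1414 mm): B0 = 1000 × 1414 mm.

B0 (1000 × 1414 mm)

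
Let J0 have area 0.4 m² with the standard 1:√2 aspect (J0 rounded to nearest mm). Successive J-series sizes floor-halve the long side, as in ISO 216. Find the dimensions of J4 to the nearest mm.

133 × 188 mm

Let J0's short side be w mm. w · w√2 = 0.4 m² = 400,000 mm², so w ≈ 531.8 mm and w√2 ≈ 752.1 mm → J0 = 532 × 752 mm.
J1: ⌊752/2⌋ × 532 = 376 × 532 mm
J2: ⌊532/2⌋ × 376 = 266 × 376 mm
J3: ⌊376/2⌋ × 266 = 188 × 266 mm
J4: ⌊266/2⌋ × 188 = 133 × 188 mm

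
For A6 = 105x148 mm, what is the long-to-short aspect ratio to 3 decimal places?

148 / 105 = 1.410
ISO 216 targets √2 ≈ 1.414; the -0.005 deviation is from mm rounding.

1.410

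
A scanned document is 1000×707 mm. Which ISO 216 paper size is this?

Aspect ratio 1000/707 ≈ 1.414 — close to the ISO √2 ≈ 1.414.
In the B-series (B0 = 1000 × 1414 mm): B1 = 707 × 1000 mm.

B1 (707 × 1000 mm)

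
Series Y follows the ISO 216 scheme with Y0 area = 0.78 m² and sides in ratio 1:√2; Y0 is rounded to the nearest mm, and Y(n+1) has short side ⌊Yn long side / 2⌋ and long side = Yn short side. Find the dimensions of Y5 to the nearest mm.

131 × 185 mm

Let Y0's short side be w mm. w · w√2 = 0.78 m² = 780,000 mm², so w ≈ 742.7 mm and w√2 ≈ 1050.3 mm → Y0 = 743 × 1050 mm.
Y1: ⌊1050/2⌋ × 743 = 525 × 743 mm
Y2: ⌊743/2⌋ × 525 = 371 × 525 mm
Y3: ⌊525/2⌋ × 371 = 262 × 371 mm
Y4: ⌊371/2⌋ × 262 = 185 × 262 mm
Y5: ⌊262/2⌋ × 185 = 131 × 185 mm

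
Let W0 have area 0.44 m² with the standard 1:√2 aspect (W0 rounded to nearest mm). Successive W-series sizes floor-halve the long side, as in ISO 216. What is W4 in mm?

139 × 197 mm

Let W0's short side be w mm. w · w√2 = 0.44 m² = 440,000 mm², so w ≈ 557.8 mm and w√2 ≈ 788.8 mm → W0 = 558 × 789 mm.
W1: ⌊789/2⌋ × 558 = 394 × 558 mm
W2: ⌊558/2⌋ × 394 = 279 × 394 mm
W3: ⌊394/2⌋ × 279 = 197 × 279 mm
W4: ⌊279/2⌋ × 197 = 139 × 197 mm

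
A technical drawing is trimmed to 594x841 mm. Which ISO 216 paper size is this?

A1 (594 × 841 mm)

Aspect ratio 841/594 ≈ 1.416 — close to the ISO √2 ≈ 1.414.
In the A-series (A0 area = 1 m²): A1 = 594 × 841 mm.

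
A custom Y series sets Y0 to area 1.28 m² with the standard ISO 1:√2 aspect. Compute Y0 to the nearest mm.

951 × 1345 mm

Let the short side be w mm. Then w · w√2 = 1.28 m² = 1,280,000 mm².
w² = 1,280,000/√2, so w ≈ 951.4 mm; long side = w√2 ≈ 1345.4 mm.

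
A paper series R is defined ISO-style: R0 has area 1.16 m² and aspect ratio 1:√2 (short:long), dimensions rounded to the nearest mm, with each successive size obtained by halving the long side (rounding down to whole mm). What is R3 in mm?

Let R0's short side be w mm. w · w√2 = 1.16 m² = 1,160,000 mm², so w ≈ 905.7 mm and w√2 ≈ 1280.8 mm → R0 = 906 × 1281 mm.
R1: ⌊1281/2⌋ × 906 = 640 × 906 mm
R2: ⌊906/2⌋ × 640 = 453 × 640 mm
R3: ⌊640/2⌋ × 453 = 320 × 453 mm

320 × 453 mm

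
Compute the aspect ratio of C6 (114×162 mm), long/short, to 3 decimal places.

1.421

162 / 114 = 1.421
ISO 216 targets √2 ≈ 1.414; the +0.007 deviation is from mm rounding.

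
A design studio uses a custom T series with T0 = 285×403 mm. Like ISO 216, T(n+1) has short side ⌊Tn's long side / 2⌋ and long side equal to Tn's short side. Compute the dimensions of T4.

T1: ⌊403/2⌋ × 285 = 201 × 285 mm
T2: ⌊285/2⌋ × 201 = 142 × 201 mm
T3: ⌊201/2⌋ × 142 = 100 × 142 mm
T4: ⌊142/2⌋ × 100 = 71 × 100 mm

71 × 100 mm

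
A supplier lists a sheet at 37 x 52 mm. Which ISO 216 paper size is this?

Aspect ratio 52/37 ≈ 1.405 — close to the ISO √2 ≈ 1.414.
In the A-series (A0 area = 1 m²): A9 = 37 × 52 mm.

A9 (37 × 52 mm)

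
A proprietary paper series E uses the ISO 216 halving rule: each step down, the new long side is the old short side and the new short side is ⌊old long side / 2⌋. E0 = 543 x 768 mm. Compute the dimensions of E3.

192 × 271 mm

E1 = 384 × 543 mm (from E0 by 1 halving).
E2: ⌊543/2⌋ × 384 = 271 × 384 mm
E3: ⌊384/2⌋ × 271 = 192 × 271 mm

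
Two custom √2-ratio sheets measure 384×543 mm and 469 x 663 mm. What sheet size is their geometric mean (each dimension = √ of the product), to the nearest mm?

Short side: √(384 · 469) = √180096 ≈ 424.4 → 424 mm
Long side: √(543 · 663) = √360009 ≈ 600.0 → 600 mm

424 × 600 mm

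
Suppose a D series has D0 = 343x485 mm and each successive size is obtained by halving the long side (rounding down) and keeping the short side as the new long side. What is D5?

D1 = 242 × 343 mm (from D0 by 1 halving).
D2: ⌊343/2⌋ × 242 = 171 × 242 mm
D3: ⌊242/2⌋ × 171 = 121 × 171 mm
D4: ⌊171/2⌋ × 121 = 85 × 121 mm
D5: ⌊121/2⌋ × 85 = 60 × 85 mm

60 × 85 mm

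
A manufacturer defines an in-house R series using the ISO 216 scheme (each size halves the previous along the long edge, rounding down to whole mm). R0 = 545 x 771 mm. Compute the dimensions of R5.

R1 = 385 × 545 mm (from R0 by 1 halving).
R2: ⌊545/2⌋ × 385 = 272 × 385 mm
R3: ⌊385/2⌋ × 272 = 192 × 272 mm
R4: ⌊272/2⌋ × 192 = 136 × 192 mm
R5: ⌊192/2⌋ × 136 = 96 × 136 mm

96 × 136 mm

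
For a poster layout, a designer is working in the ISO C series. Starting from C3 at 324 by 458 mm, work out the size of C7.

C4: ⌊458/2⌋ × 324 = 229 × 324 mm
C5: ⌊324/2⌋ × 229 = 162 × 229 mm
C6: ⌊229/2⌋ × 162 = 114 × 162 mm
C7: ⌊162/2⌋ × 114 = 81 × 114 mm

81 × 114 mm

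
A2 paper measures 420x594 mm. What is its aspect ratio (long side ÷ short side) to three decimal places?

1.414

594 / 420 = 1.414
Matches √2 ≈ 1.414 — the ISO 216 defining ratio.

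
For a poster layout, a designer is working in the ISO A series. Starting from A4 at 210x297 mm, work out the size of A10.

26 × 37 mm

A5: ⌊297/2⌋ × 210 = 148 × 210 mm
A6: ⌊210/2⌋ × 148 = 105 × 148 mm
A7: ⌊148/2⌋ × 105 = 74 × 105 mm
A8: ⌊105/2⌋ × 74 = 52 × 74 mm
A9: ⌊74/2⌋ × 52 = 37 × 52 mm
A10: ⌊52/2⌋ × 37 = 26 × 37 mm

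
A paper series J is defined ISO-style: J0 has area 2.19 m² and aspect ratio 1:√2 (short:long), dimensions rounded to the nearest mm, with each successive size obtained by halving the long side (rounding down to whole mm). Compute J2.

Let J0's short side be w mm. w · w√2 = 2.19 m² = 2,190,000 mm², so w ≈ 1244.4 mm and w√2 ≈ 1759.9 mm → J0 = 1244 × 1760 mm.
J1: ⌊1760/2⌋ × 1244 = 880 × 1244 mm
J2: ⌊1244/2⌋ × 880 = 622 × 880 mm

622 × 880 mm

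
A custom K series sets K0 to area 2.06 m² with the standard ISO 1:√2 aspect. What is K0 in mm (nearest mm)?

1207 × 1707 mm

Let the short side be w mm. Then w · w√2 = 2.06 m² = 2,060,000 mm².
w² = 2,060,000/√2, so w ≈ 1206.9 mm; long side = w√2 ≈ 1706.8 mm.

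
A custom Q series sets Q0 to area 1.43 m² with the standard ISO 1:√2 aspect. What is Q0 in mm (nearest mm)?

Let the short side be w mm. Then w · w√2 = 1.43 m² = 1,430,000 mm².
w² = 1,430,000/√2, so w ≈ 1005.6 mm; long side = w√2 ≈ 1422.1 mm.

1006 × 1422 mm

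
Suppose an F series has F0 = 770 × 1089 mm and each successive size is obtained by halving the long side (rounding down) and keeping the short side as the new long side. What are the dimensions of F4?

F1: ⌊1089/2⌋ × 770 = 544 × 770 mm
F2: ⌊770/2⌋ × 544 = 385 × 544 mm
F3: ⌊544/2⌋ × 385 = 272 × 385 mm
F4: ⌊385/2⌋ × 272 = 192 × 272 mm

192 × 272 mm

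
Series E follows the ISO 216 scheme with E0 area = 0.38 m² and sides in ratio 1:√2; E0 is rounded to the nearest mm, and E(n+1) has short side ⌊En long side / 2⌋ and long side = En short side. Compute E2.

Let E0's short side be w mm. w · w√2 = 0.38 m² = 380,000 mm², so w ≈ 518.4 mm and w√2 ≈ 733.1 mm → E0 = 518 × 733 mm.
E1: ⌊733/2⌋ × 518 = 366 × 518 mm
E2: ⌊518/2⌋ × 366 = 259 × 366 mm

259 × 366 mm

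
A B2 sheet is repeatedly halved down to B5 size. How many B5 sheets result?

Each ISO step halves the sheet: 1 × B2 → 2 × B3 → 4 × B4 → 8 × B5
From B2 to B5 is 3 halving steps: 2^3 = 8.

8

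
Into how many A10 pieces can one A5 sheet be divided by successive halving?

Each ISO step halves the sheet: 1 × A5 → 2 × A6 → 4 × A7 → 8 × A8 → …
From A5 to A10 is 5 halving steps: 2^5 = 32.

32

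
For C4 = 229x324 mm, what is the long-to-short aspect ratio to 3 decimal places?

1.415

324 / 229 = 1.415
Matches √2 ≈ 1.414 — the ISO 216 defining ratio.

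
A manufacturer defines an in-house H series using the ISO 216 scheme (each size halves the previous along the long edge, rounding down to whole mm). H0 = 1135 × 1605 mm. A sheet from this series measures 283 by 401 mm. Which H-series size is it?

H0: 1135 × 1605 mm
H1: 802 × 1135 mm
H2: 567 × 802 mm
H3: 401 × 567 mm
H4: 283 × 401 mm
H5: 200 × 283 mm
→ matches H4.

H4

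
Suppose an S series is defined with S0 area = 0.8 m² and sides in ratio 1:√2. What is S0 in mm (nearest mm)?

Let the short side be w mm. Then w · w√2 = 0.8 m² = 800,000 mm².
w² = 800,000/√2, so w ≈ 752.1 mm; long side = w√2 ≈ 1063.7 mm.

752 × 1064 mm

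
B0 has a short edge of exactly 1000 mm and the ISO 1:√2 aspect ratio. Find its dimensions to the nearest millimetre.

1000 × 1414 mm

Short side = 1000 mm; long side = 1000√2 ≈ 1414.2 mm.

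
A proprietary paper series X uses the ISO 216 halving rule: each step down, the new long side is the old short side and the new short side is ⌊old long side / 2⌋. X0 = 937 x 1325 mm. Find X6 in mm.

117 × 165 mm

X1 = 662 × 937 mm (from X0 by 1 halving).
X2: ⌊937/2⌋ × 662 = 468 × 662 mm
X3: ⌊662/2⌋ × 468 = 331 × 468 mm
X4: ⌊468/2⌋ × 331 = 234 × 331 mm
X5: ⌊331/2⌋ × 234 = 165 × 234 mm
X6: ⌊234/2⌋ × 165 = 117 × 165 mm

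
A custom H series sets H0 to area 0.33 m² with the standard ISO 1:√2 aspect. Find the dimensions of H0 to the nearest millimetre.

483 × 683 mm

Let the short side be w mm. Then w · w√2 = 0.33 m² = 330,000 mm².
w² = 330,000/√2, so w ≈ 483.1 mm; long side = w√2 ≈ 683.1 mm.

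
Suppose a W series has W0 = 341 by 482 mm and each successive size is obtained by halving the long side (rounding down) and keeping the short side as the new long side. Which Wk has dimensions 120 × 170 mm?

W3

W0: 341 × 482 mm
W1: 241 × 341 mm
W2: 170 × 241 mm
W3: 120 × 170 mm
W4: 85 × 120 mm
→ matches W3.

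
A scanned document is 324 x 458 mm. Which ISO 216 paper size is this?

C3 (324 × 458 mm)

Aspect ratio 458/324 ≈ 1.414 — close to the ISO √2 ≈ 1.414.
In the C-series (envelope sizes, between A and B): C3 = 324 × 458 mm.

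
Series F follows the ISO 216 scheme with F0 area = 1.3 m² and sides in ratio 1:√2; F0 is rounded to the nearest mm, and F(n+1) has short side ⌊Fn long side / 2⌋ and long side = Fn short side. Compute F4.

Let F0's short side be w mm. w · w√2 = 1.3 m² = 1,300,000 mm², so w ≈ 958.8 mm and w√2 ≈ 1355.9 mm → F0 = 959 × 1356 mm.
F1: ⌊1356/2⌋ × 959 = 678 × 959 mm
F2: ⌊959/2⌋ × 678 = 479 × 678 mm
F3: ⌊678/2⌋ × 479 = 339 × 479 mm
F4: ⌊479/2⌋ × 339 = 239 × 339 mm

239 × 339 mm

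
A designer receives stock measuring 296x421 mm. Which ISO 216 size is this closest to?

A3 (297 × 420 mm)

Aspect ratio 421/296 ≈ 1.422 — close to the ISO √2 ≈ 1.414.
In the A-series (A0 area = 1 m²): A3 = 297 × 420 mm.
Off by 2 mm total — nearest standard size.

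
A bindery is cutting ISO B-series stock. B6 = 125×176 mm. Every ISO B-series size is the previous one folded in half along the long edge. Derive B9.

B7: ⌊176/2⌋ × 125 = 88 × 125 mm
B8: ⌊125/2⌋ × 88 = 62 × 88 mm
B9: ⌊88/2⌋ × 62 = 44 × 62 mm

44 × 62 mm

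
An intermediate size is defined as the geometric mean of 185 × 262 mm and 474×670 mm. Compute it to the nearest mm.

296 × 419 mm

Short side: √(185 · 474) = √87690 ≈ 296.1 → 296 mm
Long side: √(262 · 670) = √175540 ≈ 419.0 → 419 mm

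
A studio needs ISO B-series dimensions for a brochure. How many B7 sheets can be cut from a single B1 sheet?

64

Each ISO step halves the sheet: 1 × B1 → 2 × B2 → 4 × B3 → 8 × B4 → …
From B1 to B7 is 6 halving steps: 2^6 = 64.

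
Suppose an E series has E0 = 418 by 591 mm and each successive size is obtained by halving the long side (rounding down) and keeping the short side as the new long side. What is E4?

E1: ⌊591/2⌋ × 418 = 295 × 418 mm
E2: ⌊418/2⌋ × 295 = 209 × 295 mm
E3: ⌊295/2⌋ × 209 = 147 × 209 mm
E4: ⌊209/2⌋ × 147 = 104 × 147 mm

104 × 147 mm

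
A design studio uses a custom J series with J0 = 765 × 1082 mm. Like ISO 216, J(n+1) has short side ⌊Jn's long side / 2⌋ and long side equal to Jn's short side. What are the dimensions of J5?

J1: ⌊1082/2⌋ × 765 = 541 × 765 mm
J2: ⌊765/2⌋ × 541 = 382 × 541 mm
J3: ⌊541/2⌋ × 382 = 270 × 382 mm
J4: ⌊382/2⌋ × 270 = 191 × 270 mm
J5: ⌊270/2⌋ × 191 = 135 × 191 mm

135 × 191 mm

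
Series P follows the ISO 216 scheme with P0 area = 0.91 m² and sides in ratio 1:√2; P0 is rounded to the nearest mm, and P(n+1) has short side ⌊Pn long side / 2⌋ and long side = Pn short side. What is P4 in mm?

200 × 283 mm

Let P0's short side be w mm. w · w√2 = 0.91 m² = 910,000 mm², so w ≈ 802.2 mm and w√2 ≈ 1134.4 mm → P0 = 802 × 1134 mm.
P1: ⌊1134/2⌋ × 802 = 567 × 802 mm
P2: ⌊802/2⌋ × 567 = 401 × 567 mm
P3: ⌊567/2⌋ × 401 = 283 × 401 mm
P4: ⌊401/2⌋ × 283 = 200 × 283 mm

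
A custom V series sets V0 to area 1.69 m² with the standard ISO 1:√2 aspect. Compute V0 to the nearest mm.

1093 × 1546 mm

Let the short side be w mm. Then w · w√2 = 1.69 m² = 1,690,000 mm².
w² = 1,690,000/√2, so w ≈ 1093.2 mm; long side = w√2 ≈ 1546.0 mm.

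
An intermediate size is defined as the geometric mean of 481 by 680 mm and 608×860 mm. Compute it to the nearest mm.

541 × 765 mm

Short side: √(481 · 608) = √292448 ≈ 540.8 → 541 mm
Long side: √(680 · 860) = √584800 ≈ 764.7 → 765 mm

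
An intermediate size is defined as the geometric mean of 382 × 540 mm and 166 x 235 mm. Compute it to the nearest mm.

Short side: √(382 · 166) = √63412 ≈ 251.8 → 252 mm
Long side: √(540 · 235) = √126900 ≈ 356.2 → 356 mm

252 × 356 mm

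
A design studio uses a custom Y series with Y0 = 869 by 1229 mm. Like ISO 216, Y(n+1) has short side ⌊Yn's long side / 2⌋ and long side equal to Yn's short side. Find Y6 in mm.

Y1 = 614 × 869 mm (from Y0 by 1 halving).
Y2: ⌊869/2⌋ × 614 = 434 × 614 mm
Y3: ⌊614/2⌋ × 434 = 307 × 434 mm
Y4: ⌊434/2⌋ × 307 = 217 × 307 mm
Y5: ⌊307/2⌋ × 217 = 153 × 217 mm
Y6: ⌊217/2⌋ × 153 = 108 × 153 mm

108 × 153 mm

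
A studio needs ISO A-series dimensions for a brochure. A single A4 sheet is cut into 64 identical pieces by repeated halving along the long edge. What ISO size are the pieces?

A10

64 = 2^6, so 6 halving steps.
A4 → A5 → … → A10 after 6 steps.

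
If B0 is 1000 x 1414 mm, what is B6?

B1: ⌊1414/2⌋ × 1000 = 707 × 1000 mm
B2: ⌊1000/2⌋ × 707 = 500 × 707 mm
B3: ⌊707/2⌋ × 500 = 353 × 500 mm
B4: ⌊500/2⌋ × 353 = 250 × 353 mm
B5: ⌊353/2⌋ × 250 = 176 × 250 mm
B6: ⌊250/2⌋ × 176 = 125 × 176 mm

125 × 176 mm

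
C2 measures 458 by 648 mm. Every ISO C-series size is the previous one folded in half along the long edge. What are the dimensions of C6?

114 × 162 mm

C3: ⌊648/2⌋ × 458 = 324 × 458 mm
C4: ⌊458/2⌋ × 324 = 229 × 324 mm
C5: ⌊324/2⌋ × 229 = 162 × 229 mm
C6: ⌊229/2⌋ × 162 = 114 × 162 mm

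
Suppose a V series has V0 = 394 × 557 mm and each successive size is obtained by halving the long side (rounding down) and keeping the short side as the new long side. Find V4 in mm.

98 × 139 mm

V1: ⌊557/2⌋ × 394 = 278 × 394 mm
V2: ⌊394/2⌋ × 278 = 197 × 278 mm
V3: ⌊278/2⌋ × 197 = 139 × 197 mm
V4: ⌊197/2⌋ × 139 = 98 × 139 mm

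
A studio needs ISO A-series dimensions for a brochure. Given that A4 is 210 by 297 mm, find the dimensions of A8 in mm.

52 × 74 mm

A5: ⌊297/2⌋ × 210 = 148 × 210 mm
A6: ⌊210/2⌋ × 148 = 105 × 148 mm
A7: ⌊148/2⌋ × 105 = 74 × 105 mm
A8: ⌊105/2⌋ × 74 = 52 × 74 mm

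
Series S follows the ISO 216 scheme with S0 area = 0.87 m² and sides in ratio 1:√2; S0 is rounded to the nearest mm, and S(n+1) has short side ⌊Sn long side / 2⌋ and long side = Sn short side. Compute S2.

392 × 554 mm

Let S0's short side be w mm. w · w√2 = 0.87 m² = 870,000 mm², so w ≈ 784.3 mm and w√2 ≈ 1109.2 mm → S0 = 784 × 1109 mm.
S1: ⌊1109/2⌋ × 784 = 554 × 784 mm
S2: ⌊784/2⌋ × 554 = 392 × 554 mm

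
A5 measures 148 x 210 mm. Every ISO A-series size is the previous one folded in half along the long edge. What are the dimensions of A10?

26 × 37 mm

A6: ⌊210/2⌋ × 148 = 105 × 148 mm
A7: ⌊148/2⌋ × 105 = 74 × 105 mm
A8: ⌊105/2⌋ × 74 = 52 × 74 mm
A9: ⌊74/2⌋ × 52 = 37 × 52 mm
A10: ⌊52/2⌋ × 37 = 26 × 37 mm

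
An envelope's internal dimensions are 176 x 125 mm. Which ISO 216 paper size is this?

Aspect ratio 176/125 ≈ 1.408 — close to the ISO √2 ≈ 1.414.
In the B-series (B0 = 1000 × 1414 mm): B6 = 125 × 176 mm.

B6 (125 × 176 mm)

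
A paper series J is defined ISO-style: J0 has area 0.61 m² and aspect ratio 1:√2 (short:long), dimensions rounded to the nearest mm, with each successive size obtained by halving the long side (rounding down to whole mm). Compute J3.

Let J0's short side be w mm. w · w√2 = 0.61 m² = 610,000 mm², so w ≈ 656.8 mm and w√2 ≈ 928.8 mm → J0 = 657 × 929 mm.
J1: ⌊929/2⌋ × 657 = 464 × 657 mm
J2: ⌊657/2⌋ × 464 = 328 × 464 mm
J3: ⌊464/2⌋ × 328 = 232 × 328 mm

232 × 328 mm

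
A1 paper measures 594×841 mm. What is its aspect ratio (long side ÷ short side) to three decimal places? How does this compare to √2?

841 / 594 = 1.416
ISO 216 targets √2 ≈ 1.414; the +0.002 deviation is from mm rounding.

1.416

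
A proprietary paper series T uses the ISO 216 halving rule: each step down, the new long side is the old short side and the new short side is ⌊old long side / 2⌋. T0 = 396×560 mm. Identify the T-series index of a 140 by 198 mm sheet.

T3

T0: 396 × 560 mm
T1: 280 × 396 mm
T2: 198 × 280 mm
T3: 140 × 198 mm
T4: 99 × 140 mm
→ matches T3.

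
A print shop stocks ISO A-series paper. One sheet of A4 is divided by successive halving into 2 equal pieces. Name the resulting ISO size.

2 = 2^1, so 1 halving step.
A4 → A5 → … → A5 after 1 step.

A5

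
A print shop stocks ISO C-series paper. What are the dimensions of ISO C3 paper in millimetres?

C0 = 917 × 1297 mm (C0 is the geometric mean of A0 and B0, aspect 1:√2).
C1: ⌊1297/2⌋ × 917 = 648 × 917 mm
C2: ⌊917/2⌋ × 648 = 458 × 648 mm
C3: ⌊648/2⌋ × 458 = 324 × 458 mm

324 × 458 mm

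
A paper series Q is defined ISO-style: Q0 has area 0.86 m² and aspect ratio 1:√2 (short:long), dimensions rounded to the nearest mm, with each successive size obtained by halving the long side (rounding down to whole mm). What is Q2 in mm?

Let Q0's short side be w mm. w · w√2 = 0.86 m² = 860,000 mm², so w ≈ 779.8 mm and w√2 ≈ 1102.8 mm → Q0 = 780 × 1103 mm.
Q1: ⌊1103/2⌋ × 780 = 551 × 780 mm
Q2: ⌊780/2⌋ × 551 = 390 × 551 mm

390 × 551 mm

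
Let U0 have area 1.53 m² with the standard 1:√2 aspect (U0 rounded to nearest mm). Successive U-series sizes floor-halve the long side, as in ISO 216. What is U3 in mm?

367 × 520 mm

Let U0's short side be w mm. w · w√2 = 1.53 m² = 1,530,000 mm², so w ≈ 1040.1 mm and w√2 ≈ 1471.0 mm → U0 = 1040 × 1471 mm.
U1: ⌊1471/2⌋ × 1040 = 735 × 1040 mm
U2: ⌊1040/2⌋ × 735 = 520 × 735 mm
U3: ⌊735/2⌋ × 520 = 367 × 520 mm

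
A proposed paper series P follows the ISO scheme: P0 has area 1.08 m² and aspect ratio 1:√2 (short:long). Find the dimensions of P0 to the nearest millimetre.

874 × 1236 mm

Let the short side be w mm. Then w · w√2 = 1.08 m² = 1,080,000 mm².
w² = 1,080,000/√2, so w ≈ 873.9 mm; long side = w√2 ≈ 1235.9 mm.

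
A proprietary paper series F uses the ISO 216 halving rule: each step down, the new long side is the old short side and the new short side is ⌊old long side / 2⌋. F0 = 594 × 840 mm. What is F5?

F1: ⌊840/2⌋ × 594 = 420 × 594 mm
F2: ⌊594/2⌋ × 420 = 297 × 420 mm
F3: ⌊420/2⌋ × 297 = 210 × 297 mm
F4: ⌊297/2⌋ × 210 = 148 × 210 mm
F5: ⌊210/2⌋ × 148 = 105 × 148 mm

105 × 148 mm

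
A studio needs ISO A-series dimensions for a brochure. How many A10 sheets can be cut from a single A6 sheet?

16

Each ISO step halves the sheet: 1 × A6 → 2 × A7 → 4 × A8 → 8 × A9 → …
From A6 to A10 is 4 halving steps: 2^4 = 16.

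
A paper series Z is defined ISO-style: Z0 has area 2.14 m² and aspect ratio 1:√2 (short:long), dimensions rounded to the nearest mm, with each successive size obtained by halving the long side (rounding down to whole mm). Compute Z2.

615 × 870 mm

Let Z0's short side be w mm. w · w√2 = 2.14 m² = 2,140,000 mm², so w ≈ 1230.1 mm and w√2 ≈ 1739.7 mm → Z0 = 1230 × 1740 mm.
Z1: ⌊1740/2⌋ × 1230 = 870 × 1230 mm
Z2: ⌊1230/2⌋ × 870 = 615 × 870 mm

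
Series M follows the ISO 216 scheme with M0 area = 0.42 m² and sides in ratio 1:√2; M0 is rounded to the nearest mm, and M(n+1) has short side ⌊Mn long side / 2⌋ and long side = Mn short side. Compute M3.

192 × 272 mm

Let M0's short side be w mm. w · w√2 = 0.42 m² = 420,000 mm², so w ≈ 545.0 mm and w√2 ≈ 770.7 mm → M0 = 545 × 771 mm.
M1: ⌊771/2⌋ × 545 = 385 × 545 mm
M2: ⌊545/2⌋ × 385 = 272 × 385 mm
M3: ⌊385/2⌋ × 272 = 192 × 272 mm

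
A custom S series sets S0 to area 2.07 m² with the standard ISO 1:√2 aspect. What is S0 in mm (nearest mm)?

1210 × 1711 mm

Let the short side be w mm. Then w · w√2 = 2.07 m² = 2,070,000 mm².
w² = 2,070,000/√2, so w ≈ 1209.8 mm; long side = w√2 ≈ 1711.0 mm.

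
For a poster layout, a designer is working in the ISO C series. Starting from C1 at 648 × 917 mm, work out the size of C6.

114 × 162 mm

C2: ⌊917/2⌋ × 648 = 458 × 648 mm
C3: ⌊648/2⌋ × 458 = 324 × 458 mm
C4: ⌊458/2⌋ × 324 = 229 × 324 mm
C5: ⌊324/2⌋ × 229 = 162 × 229 mm
C6: ⌊229/2⌋ × 162 = 114 × 162 mm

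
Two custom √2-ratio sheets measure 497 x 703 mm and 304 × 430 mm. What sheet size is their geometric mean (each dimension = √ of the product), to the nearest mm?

Short side: √(497 · 304) = √151088 ≈ 388.7 → 389 mm
Long side: √(703 · 430) = √302290 ≈ 549.8 → 550 mm

389 × 550 mm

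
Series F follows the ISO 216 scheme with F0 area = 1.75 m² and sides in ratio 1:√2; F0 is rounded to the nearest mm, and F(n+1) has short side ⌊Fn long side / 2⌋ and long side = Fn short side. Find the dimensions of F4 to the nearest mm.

278 × 393 mm

Let F0's short side be w mm. w · w√2 = 1.75 m² = 1,750,000 mm², so w ≈ 1112.4 mm and w√2 ≈ 1573.2 mm → F0 = 1112 × 1573 mm.
F1: ⌊1573/2⌋ × 1112 = 786 × 1112 mm
F2: ⌊1112/2⌋ × 786 = 556 × 786 mm
F3: ⌊786/2⌋ × 556 = 393 × 556 mm
F4: ⌊556/2⌋ × 393 = 278 × 393 mm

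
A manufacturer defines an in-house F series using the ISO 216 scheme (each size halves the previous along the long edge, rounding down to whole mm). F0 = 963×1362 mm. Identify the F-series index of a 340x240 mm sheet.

F4

F0: 963 × 1362 mm
F1: 681 × 963 mm
F2: 481 × 681 mm
F3: 340 × 481 mm
F4: 240 × 340 mm
F5: 170 × 240 mm
→ matches F4.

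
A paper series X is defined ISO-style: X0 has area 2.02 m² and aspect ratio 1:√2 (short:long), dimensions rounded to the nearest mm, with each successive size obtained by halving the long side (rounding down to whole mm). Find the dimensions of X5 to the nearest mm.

211 × 298 mm

Let X0's short side be w mm. w · w√2 = 2.02 m² = 2,020,000 mm², so w ≈ 1195.1 mm and w√2 ≈ 1690.2 mm → X0 = 1195 × 1690 mm.
X1: ⌊1690/2⌋ × 1195 = 845 × 1195 mm
X2: ⌊1195/2⌋ × 845 = 597 × 845 mm
X3: ⌊845/2⌋ × 597 = 422 × 597 mm
X4: ⌊597/2⌋ × 422 = 298 × 422 mm
X5: ⌊422/2⌋ × 298 = 211 × 298 mm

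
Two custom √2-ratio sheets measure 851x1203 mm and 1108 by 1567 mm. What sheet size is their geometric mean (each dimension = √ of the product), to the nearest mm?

971 × 1373 mm

Short side: √(851 · 1108) = √942908 ≈ 971.0 → 971 mm
Long side: √(1203 · 1567) = √1885101 ≈ 1373.0 → 1373 mm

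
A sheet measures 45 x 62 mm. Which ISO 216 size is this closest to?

Aspect ratio 62/45 ≈ 1.378 (ISO target is √2 ≈ 1.414).
In the B-series (B0 = 1000 × 1414 mm): B9 = 44 × 62 mm.
Off by 1 mm total — nearest standard size.

B9 (44 × 62 mm)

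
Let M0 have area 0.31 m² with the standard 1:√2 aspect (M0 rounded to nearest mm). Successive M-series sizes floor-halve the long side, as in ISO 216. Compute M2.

Let M0's short side be w mm. w · w√2 = 0.31 m² = 310,000 mm², so w ≈ 468.2 mm and w√2 ≈ 662.1 mm → M0 = 468 × 662 mm.
M1: ⌊662/2⌋ × 468 = 331 × 468 mm
M2: ⌊468/2⌋ × 331 = 234 × 331 mm

234 × 331 mm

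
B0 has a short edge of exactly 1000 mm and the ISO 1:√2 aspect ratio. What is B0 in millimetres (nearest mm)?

1000 × 1414 mm

Short side = 1000 mm; long side = 1000√2 ≈ 1414.2 mm.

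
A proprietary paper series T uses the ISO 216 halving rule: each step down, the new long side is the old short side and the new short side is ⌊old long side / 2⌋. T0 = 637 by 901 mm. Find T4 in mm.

159 × 225 mm

T1: ⌊901/2⌋ × 637 = 450 × 637 mm
T2: ⌊637/2⌋ × 450 = 318 × 450 mm
T3: ⌊450/2⌋ × 318 = 225 × 318 mm
T4: ⌊318/2⌋ × 225 = 159 × 225 mm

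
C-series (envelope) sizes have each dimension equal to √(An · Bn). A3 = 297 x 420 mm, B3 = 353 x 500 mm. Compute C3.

324 × 458 mm

Short side: √(297 · 353) = √104841 ≈ 323.8 → 324 mm
Long side: √(420 · 500) = √210000 ≈ 458.3 → 458 mm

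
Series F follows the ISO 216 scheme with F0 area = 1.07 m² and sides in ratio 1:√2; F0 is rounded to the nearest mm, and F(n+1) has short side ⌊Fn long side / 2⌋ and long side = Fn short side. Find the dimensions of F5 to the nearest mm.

153 × 217 mm

Let F0's short side be w mm. w · w√2 = 1.07 m² = 1,070,000 mm², so w ≈ 869.8 mm and w√2 ≈ 1230.1 mm → F0 = 870 × 1230 mm.
F1: ⌊1230/2⌋ × 870 = 615 × 870 mm
F2: ⌊870/2⌋ × 615 = 435 × 615 mm
F3: ⌊615/2⌋ × 435 = 307 × 435 mm
F4: ⌊435/2⌋ × 307 = 217 × 307 mm
F5: ⌊307/2⌋ × 217 = 153 × 217 mm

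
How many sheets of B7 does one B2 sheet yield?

B2 = 500 × 707 mm; B7 = 88 × 125 mm.
Each halving step doubles the count; 5 steps from B2 to B7.
2^5 = 32.

32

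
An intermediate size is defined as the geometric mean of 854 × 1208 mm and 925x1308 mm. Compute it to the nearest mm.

Short side: √(854 · 925) = √789950 ≈ 888.8 → 889 mm
Long side: √(1208 · 1308) = √1580064 ≈ 1257.0 → 1257 mm

889 × 1257 mm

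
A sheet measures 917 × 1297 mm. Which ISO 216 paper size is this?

C0 (917 × 1297 mm)

Aspect ratio 1297/917 ≈ 1.414 — close to the ISO √2 ≈ 1.414.
In the C-series (envelope sizes, between A and B): C0 = 917 × 1297 mm.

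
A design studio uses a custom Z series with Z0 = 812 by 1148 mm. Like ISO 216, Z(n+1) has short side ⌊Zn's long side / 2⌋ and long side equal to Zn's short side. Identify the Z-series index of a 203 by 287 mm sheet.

Z4

Z0: 812 × 1148 mm
Z1: 574 × 812 mm
Z2: 406 × 574 mm
Z3: 287 × 406 mm
Z4: 203 × 287 mm
Z5: 143 × 203 mm
→ matches Z4.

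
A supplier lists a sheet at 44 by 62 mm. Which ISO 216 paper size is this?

B9 (44 × 62 mm)

Aspect ratio 62/44 ≈ 1.409 — close to the ISO √2 ≈ 1.414.
In the B-series (B0 = 1000 × 1414 mm): B9 = 44 × 62 mm.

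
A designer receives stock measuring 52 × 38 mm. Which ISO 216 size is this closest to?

Aspect ratio 52/38 ≈ 1.368 (ISO target is √2 ≈ 1.414).
In the A-series (A0 area = 1 m²): A9 = 37 × 52 mm.
Off by 1 mm total — nearest standard size.

A9 (37 × 52 mm)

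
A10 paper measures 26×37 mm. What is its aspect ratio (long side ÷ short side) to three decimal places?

37 / 26 = 1.423
ISO 216 targets √2 ≈ 1.414; the +0.009 deviation is from mm rounding.

1.423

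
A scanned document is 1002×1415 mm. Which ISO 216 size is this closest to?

B0 (1000 × 1414 mm)

Aspect ratio 1415/1002 ≈ 1.412 — close to the ISO √2 ≈ 1.414.
In the B-series (B0 = 1000 × 1414 mm): B0 = 1000 × 1414 mm.
Off by 3 mm total — nearest standard size.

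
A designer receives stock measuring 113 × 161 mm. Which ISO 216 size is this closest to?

Aspect ratio 161/113 ≈ 1.425 — close to the ISO √2 ≈ 1.414.
In the C-series (envelope sizes, between A and B): C6 = 114 × 162 mm.
Off by 2 mm total — nearest standard size.

C6 (114 × 162 mm)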